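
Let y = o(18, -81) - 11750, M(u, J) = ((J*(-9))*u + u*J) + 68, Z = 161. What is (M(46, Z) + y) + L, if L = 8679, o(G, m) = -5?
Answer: -62256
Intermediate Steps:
M(u, J) = 68 - 8*J*u (M(u, J) = ((-9*J)*u + J*u) + 68 = (-9*J*u + J*u) + 68 = -8*J*u + 68 = 68 - 8*J*u)
y = -11755 (y = -5 - 11750 = -11755)
(M(46, Z) + y) + L = ((68 - 8*161*46) - 11755) + 8679 = ((68 - 59248) - 11755) + 8679 = (-59180 - 11755) + 8679 = -70935 + 8679 = -62256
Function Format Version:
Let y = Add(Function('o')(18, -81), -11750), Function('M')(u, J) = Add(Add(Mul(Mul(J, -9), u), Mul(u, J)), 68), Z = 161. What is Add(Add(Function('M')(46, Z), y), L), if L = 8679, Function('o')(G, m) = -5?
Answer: -62256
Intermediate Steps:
Function('M')(u, J) = Add(68, Mul(-8, J, u)) (Function('M')(u, J) = Add(Add(Mul(Mul(-9, J), u), Mul(J, u)), 68) = Add(Add(Mul(-9, J, u), Mul(J, u)), 68) = Add(Mul(-8, J, u), 68) = Add(68, Mul(-8, J, u)))
y = -11755 (y = Add(-5, -11750) = -11755)
Add(Add(Function('M')(46, Z), y), L) = Add(Add(Add(68, Mul(-8, 161, 46)), -11755), 8679) = Add(Add(Add(68, -59248), -11755), 8679) = Add(Add(-59180, -11755), 8679) = Add(-70935, 8679) = -62256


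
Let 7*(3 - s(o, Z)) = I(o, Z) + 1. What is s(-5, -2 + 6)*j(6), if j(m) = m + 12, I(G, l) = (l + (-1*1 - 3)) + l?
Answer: 288/7 ≈ 41.143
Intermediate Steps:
I(G, l) = -4 + 2*l (I(G, l) = (l + (-1 - 3)) + l = (l - 4) + l = (-4 + l) + l = -4 + 2*l)
s(o, Z) = 24/7 - 2*Z/7 (s(o, Z) = 3 - ((-4 + 2*Z) + 1)/7 = 3 - (-3 + 2*Z)/7 = 3 + (3/7 - 2*Z/7) = 24/7 - 2*Z/7)
j(m) = 12 + m
s(-5, -2 + 6)*j(6) = (24/7 - 2*(-2 + 6)/7)*(12 + 6) = (24/7 - 2/7*4)*18 = (24/7 - 8/7)*18 = (16/7)*18 = 288/7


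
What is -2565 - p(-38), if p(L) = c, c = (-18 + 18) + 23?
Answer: -2588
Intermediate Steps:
c = 23 (c = 0 + 23 = 23)
p(L) = 23
-2565 - p(-38) = -2565 - 1*23 = -2565 - 23 = -2588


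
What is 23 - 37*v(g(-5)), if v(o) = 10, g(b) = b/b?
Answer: -347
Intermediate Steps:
g(b) = 1
23 - 37*v(g(-5)) = 23 - 37*10 = 23 - 370 = -347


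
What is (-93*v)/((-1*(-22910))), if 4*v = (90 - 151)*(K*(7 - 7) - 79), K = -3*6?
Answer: -5673/1160 ≈ -4.8905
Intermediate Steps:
K = -18
v = 4819/4 (v = ((90 - 151)*(-18*(7 - 7) - 79))/4 = (-61*(-18*0 - 79))/4 = (-61*(0 - 79))/4 = (-61*(-79))/4 = (1/4)*4819 = 4819/4 ≈ 1204.8)
(-93*v)/((-1*(-22910))) = (-93*4819/4)/((-1*(-22910))) = -448167/4/22910 = -448167/4*1/22910 = -5673/1160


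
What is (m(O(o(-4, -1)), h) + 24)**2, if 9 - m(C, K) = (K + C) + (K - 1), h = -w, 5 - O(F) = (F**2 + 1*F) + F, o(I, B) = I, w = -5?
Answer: 729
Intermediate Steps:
O(F) = 5 - F**2 - 2*F (O(F) = 5 - ((F**2 + 1*F) + F) = 5 - ((F**2 + F) + F) = 5 - ((F + F**2) + F) = 5 - (F**2 + 2*F) = 5 + (-F**2 - 2*F) = 5 - F**2 - 2*F)
h = 5 (h = -1*(-5) = 5)
m(C, K) = 10 - C - 2*K (m(C, K) = 9 - ((K + C) + (K - 1)) = 9 - ((C + K) + (-1 + K)) = 9 - (-1 + C + 2*K) = 9 + (1 - C - 2*K) = 10 - C - 2*K)
(m(O(o(-4, -1)), h) + 24)**2 = ((10 - (5 - 1*(-4)**2 - 2*(-4)) - 2*5) + 24)**2 = ((10 - (5 - 1*16 + 8) - 10) + 24)**2 = ((10 - (5 - 16 + 8) - 10) + 24)**2 = ((10 - 1*(-3) - 10) + 24)**2 = ((10 + 3 - 10) + 24)**2 = (3 + 24)**2 = 27**2 = 729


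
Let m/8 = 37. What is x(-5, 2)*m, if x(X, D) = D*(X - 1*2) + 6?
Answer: -2368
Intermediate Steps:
x(X, D) = 6 + D*(-2 + X) (x(X, D) = D*(X - 2) + 6 = D*(-2 + X) + 6 = 6 + D*(-2 + X))
m = 296 (m = 8*37 = 296)
x(-5, 2)*m = (6 - 2*2 + 2*(-5))*296 = (6 - 4 - 10)*296 = -8*296 = -2368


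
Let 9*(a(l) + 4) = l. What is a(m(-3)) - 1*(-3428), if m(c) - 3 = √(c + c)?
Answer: 10273/3 + I*√6/9 ≈ 3424.3 + 0.27217*I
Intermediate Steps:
m(c) = 3 + √2*√c (m(c) = 3 + √(c + c) = 3 + √(2*c) = 3 + √2*√c)
a(l) = -4 + l/9
a(m(-3)) - 1*(-3428) = (-4 + (3 + √2*√(-3))/9) - 1*(-3428) = (-4 + (3 + √2*(I*√3))/9) + 3428 = (-4 + (3 + I*√6)/9) + 3428 = (-4 + (⅓ + I*√6/9)) + 3428 = (-11/3 + I*√6/9) + 3428 = 10273/3 + I*√6/9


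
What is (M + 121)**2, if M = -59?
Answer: 3844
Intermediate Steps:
(M + 121)**2 = (-59 + 121)**2 = 62**2 = 3844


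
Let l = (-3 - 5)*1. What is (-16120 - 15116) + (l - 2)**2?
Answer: -31136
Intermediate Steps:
l = -8 (l = -8*1 = -8)
(-16120 - 15116) + (l - 2)**2 = (-16120 - 15116) + (-8 - 2)**2 = -31236 + (-10)**2 = -31236 + 100 = -31136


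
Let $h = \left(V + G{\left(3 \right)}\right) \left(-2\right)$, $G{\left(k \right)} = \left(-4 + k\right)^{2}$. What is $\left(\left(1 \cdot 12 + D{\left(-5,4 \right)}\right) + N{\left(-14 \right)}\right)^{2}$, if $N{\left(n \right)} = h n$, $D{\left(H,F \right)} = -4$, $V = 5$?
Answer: $30976$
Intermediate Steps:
$h = -12$ ($h = \left(5 + \left(-4 + 3\right)^{2}\right) \left(-2\right) = \left(5 + \left(-1\right)^{2}\right) \left(-2\right) = \left(5 + 1\right) \left(-2\right) = 6 \left(-2\right) = -12$)
$N{\left(n \right)} = - 12 n$
$\left(\left(1 \cdot 12 + D{\left(-5,4 \right)}\right) + N{\left(-14 \right)}\right)^{2} = \left(\left(1 \cdot 12 - 4\right) - -168\right)^{2} = \left(\left(12 - 4\right) + 168\right)^{2} = \left(8 + 168\right)^{2} = 176^{2} = 30976$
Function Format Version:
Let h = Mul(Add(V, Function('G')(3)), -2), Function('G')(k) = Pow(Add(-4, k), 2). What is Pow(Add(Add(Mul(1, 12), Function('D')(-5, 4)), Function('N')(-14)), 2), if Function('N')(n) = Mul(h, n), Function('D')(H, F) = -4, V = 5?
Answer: 30976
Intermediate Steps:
h = -12 (h = Mul(Add(5, Pow(Add(-4, 3), 2)), -2) = Mul(Add(5, Pow(-1, 2)), -2) = Mul(Add(5, 1), -2) = Mul(6, -2) = -12)
Function('N')(n) = Mul(-12, n)
Pow(Add(Add(Mul(1, 12), Function('D')(-5, 4)), Function('N')(-14)), 2) = Pow(Add(Add(Mul(1, 12), -4), Mul(-12, -14)), 2) = Pow(Add(Add(12, -4), 168), 2) = Pow(Add(8, 168), 2) = Pow(176, 2) = 30976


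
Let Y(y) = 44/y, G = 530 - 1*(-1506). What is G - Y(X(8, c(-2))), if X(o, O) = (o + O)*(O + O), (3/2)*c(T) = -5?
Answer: 142619/70 ≈ 2037.4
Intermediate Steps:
c(T) = -10/3 (c(T) = (⅔)*(-5) = -10/3)
G = 2036 (G = 530 + 1506 = 2036)
X(o, O) = 2*O*(O + o) (X(o, O) = (O + o)*(2*O) = 2*O*(O + o))
G - Y(X(8, c(-2))) = 2036 - 44/(2*(-10/3)*(-10/3 + 8)) = 2036 - 44/(2*(-10/3)*(14/3)) = 2036 - 44/(-280/9) = 2036 - 44*(-9)/280 = 2036 - 1*(-99/70) = 2036 + 99/70 = 142619/70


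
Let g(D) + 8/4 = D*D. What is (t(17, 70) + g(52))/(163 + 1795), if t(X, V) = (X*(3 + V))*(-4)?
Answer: -1131/979 ≈ -1.1553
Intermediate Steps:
g(D) = -2 + D**2 (g(D) = -2 + D*D = -2 + D**2)
t(X, V) = -4*X*(3 + V)
(t(17, 70) + g(52))/(163 + 1795) = (-4*17*(3 + 70) + (-2 + 52**2))/(163 + 1795) = (-4*17*73 + (-2 + 2704))/1958 = (-4964 + 2702)*(1/1958) = -2262*1/1958 = -1131/979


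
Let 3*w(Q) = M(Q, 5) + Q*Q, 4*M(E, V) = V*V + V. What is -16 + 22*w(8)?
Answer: 1525/3 ≈ 508.33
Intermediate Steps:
M(E, V) = V/4 + V²/4 (M(E, V) = (V*V + V)/4 = (V² + V)/4 = (V + V²)/4 = V/4 + V²/4)
w(Q) = 5/2 + Q²/3 (w(Q) = ((¼)*5*(1 + 5) + Q*Q)/3 = ((¼)*5*6 + Q²)/3 = (15/2 + Q²)/3 = 5/2 + Q²/3)
-16 + 22*w(8) = -16 + 22*(5/2 + (⅓)*8²) = -16 + 22*(5/2 + (⅓)*64) = -16 + 22*(5/2 + 64/3) = -16 + 22*(143/6) = -16 + 1573/3 = 1525/3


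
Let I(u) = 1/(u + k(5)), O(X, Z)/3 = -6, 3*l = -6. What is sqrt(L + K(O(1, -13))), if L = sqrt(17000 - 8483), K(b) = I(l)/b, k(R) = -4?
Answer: sqrt(3 + 324*sqrt(8517))/18 ≈ 9.6071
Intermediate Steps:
l = -2 (l = (1/3)*(-6) = -2)
O(X, Z) = -18 (O(X, Z) = 3*(-6) = -18)
I(u) = 1/(-4 + u) (I(u) = 1/(u - 4) = 1/(-4 + u))
K(b) = -1/(6*b) (K(b) = 1/((-4 - 2)*b) = 1/((-6)*b) = -1/(6*b))
L = sqrt(8517) ≈ 92.288
sqrt(L + K(O(1, -13))) = sqrt(sqrt(8517) - 1/6/(-18)) = sqrt(sqrt(8517) - 1/6*(-1/18)) = sqrt(sqrt(8517) + 1/108) = sqrt(1/108 + sqrt(8517))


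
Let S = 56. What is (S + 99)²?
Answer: 24025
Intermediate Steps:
(S + 99)² = (56 + 99)² = 155² = 24025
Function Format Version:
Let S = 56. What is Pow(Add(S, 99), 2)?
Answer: 24025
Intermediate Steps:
Pow(Add(S, 99), 2) = Pow(Add(56, 99), 2) = Pow(155, 2) = 24025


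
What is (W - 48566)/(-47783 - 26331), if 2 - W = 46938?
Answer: 47751/37057 ≈ 1.2886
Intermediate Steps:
W = -46936 (W = 2 - 1*46938 = 2 - 46938 = -46936)
(W - 48566)/(-47783 - 26331) = (-46936 - 48566)/(-47783 - 26331) = -95502/(-74114) = -95502*(-1/74114) = 47751/37057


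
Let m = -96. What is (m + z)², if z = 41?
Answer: 3025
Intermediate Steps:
(m + z)² = (-96 + 41)² = (-55)² = 3025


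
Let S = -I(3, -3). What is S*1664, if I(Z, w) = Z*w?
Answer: 14976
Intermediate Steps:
S = 9 (S = -3*(-3) = -1*(-9) = 9)
S*1664 = 9*1664 = 14976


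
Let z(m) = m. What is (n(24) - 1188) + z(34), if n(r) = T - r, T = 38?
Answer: -1140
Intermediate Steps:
n(r) = 38 - r
(n(24) - 1188) + z(34) = ((38 - 1*24) - 1188) + 34 = ((38 - 24) - 1188) + 34 = (14 - 1188) + 34 = -1174 + 34 = -1140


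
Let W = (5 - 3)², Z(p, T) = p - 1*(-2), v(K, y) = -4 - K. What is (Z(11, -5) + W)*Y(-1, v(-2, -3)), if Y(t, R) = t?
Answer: -17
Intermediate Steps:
Z(p, T) = 2 + p (Z(p, T) = p + 2 = 2 + p)
W = 4 (W = 2² = 4)
(Z(11, -5) + W)*Y(-1, v(-2, -3)) = ((2 + 11) + 4)*(-1) = (13 + 4)*(-1) = 17*(-1) = -17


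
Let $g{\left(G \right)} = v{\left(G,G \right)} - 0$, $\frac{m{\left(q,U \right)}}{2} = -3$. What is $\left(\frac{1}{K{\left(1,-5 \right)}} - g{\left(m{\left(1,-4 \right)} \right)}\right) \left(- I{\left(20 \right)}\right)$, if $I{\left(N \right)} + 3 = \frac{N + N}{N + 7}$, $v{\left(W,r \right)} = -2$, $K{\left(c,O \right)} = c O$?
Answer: $\frac{41}{15} \approx 2.7333$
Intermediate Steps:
$m{\left(q,U \right)} = -6$ ($m{\left(q,U \right)} = 2 \left(-3\right) = -6$)
$K{\left(c,O \right)} = O c$
$I{\left(N \right)} = -3 + \frac{2 N}{7 + N}$ ($I{\left(N \right)} = -3 + \frac{N + N}{N + 7} = -3 + \frac{2 N}{7 + N}$)
$g{\left(G \right)} = -2$ ($g{\left(G \right)} = -2 - 0 = -2 + 0 = -2$)
$\left(\frac{1}{K{\left(1,-5 \right)}} - g{\left(m{\left(1,-4 \right)} \right)}\right) \left(- I{\left(20 \right)}\right) = \left(\frac{1}{\left(-5\right) 1} - -2\right) \left(- \frac{-21 - 20}{7 + 20}\right) = \left(\frac{1}{-5} + 2\right) \left(- \frac{-21 - 20}{27}\right) = \left(- \frac{1}{5} + 2\right) \left(- \frac{-41}{27}\right) = \frac{9 \left(\left(-1\right) \left(- \frac{41}{27}\right)\right)}{5} = \frac{9}{5} \cdot \frac{41}{27} = \frac{41}{15}$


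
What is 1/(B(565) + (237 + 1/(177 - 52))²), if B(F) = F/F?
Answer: 15625/877715501 ≈ 1.7802e-5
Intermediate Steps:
B(F) = 1
1/(B(565) + (237 + 1/(177 - 52))²) = 1/(1 + (237 + 1/(177 - 52))²) = 1/(1 + (237 + 1/125)²) = 1/(1 + (29626/125)²) = 1/(1 + 877699876/15625) = 1/(877715501/15625) = 15625/877715501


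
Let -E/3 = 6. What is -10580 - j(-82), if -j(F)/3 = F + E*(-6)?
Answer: -10502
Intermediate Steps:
E = -18 (E = -3*6 = -18)
j(F) = -324 - 3*F (j(F) = -3*(F - 18*(-6)) = -3*(F + 108) = -3*(108 + F) = -324 - 3*F)
-10580 - j(-82) = -10580 - (-324 - 3*(-82)) = -10580 - (-324 + 246) = -10580 - 1*(-78) = -10580 + 78 = -10502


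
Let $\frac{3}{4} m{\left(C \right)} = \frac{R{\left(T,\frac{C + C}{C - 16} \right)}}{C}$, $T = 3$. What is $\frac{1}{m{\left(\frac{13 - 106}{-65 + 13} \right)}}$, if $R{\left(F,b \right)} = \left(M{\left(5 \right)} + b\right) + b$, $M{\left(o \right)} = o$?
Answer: $\frac{206181}{691184} \approx 0.2983$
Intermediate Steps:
$R{\left(F,b \right)} = 5 + 2 b$ ($R{\left(F,b \right)} = \left(5 + b\right) + b = 5 + 2 b$)
$m{\left(C \right)} = \frac{4 \left(5 + \frac{4 C}{-16 + C}\right)}{3 C}$ ($m{\left(C \right)} = \frac{4 \frac{5 + 2 \frac{C + C}{C - 16}}{C}}{3} = \frac{4 \frac{5 + 2 \frac{2 C}{-16 + C}}{C}}{3} = \frac{4 \frac{5 + \frac{4 C}{-16 + C}}{C}}{3} = \frac{4 \left(5 + \frac{4 C}{-16 + C}\right)}{3 C}$)
$\frac{1}{m{\left(\frac{13 - 106}{-65 + 13} \right)}} = \frac{1}{\frac{4}{3} \frac{1}{\left(13 - 106\right) \frac{1}{-65 + 13}} \frac{1}{-16 + \frac{13 - 106}{-65 + 13}} \left(-80 + 9 \frac{13 - 106}{-65 + 13}\right)} = \frac{1}{\frac{4}{3} \frac{1}{\left(-93\right) \frac{1}{-52}} \frac{1}{-16 - \frac{93}{-52}} \left(-80 + 9 \left(- \frac{93}{-52}\right)\right)} = \frac{1}{\frac{4}{3} \frac{1}{\left(-93\right) \left(- \frac{1}{52}\right)} \frac{1}{-16 - - \frac{93}{52}} \left(-80 + 9 \left(\left(-93\right) \left(- \frac{1}{52}\right)\right)\right)} = \frac{1}{\frac{4}{3} \frac{1}{\frac{93}{52}} \frac{1}{-16 + \frac{93}{52}} \left(-80 + 9 \cdot \frac{93}{52}\right)} = \frac{1}{\frac{4}{3} \cdot \frac{52}{93} \frac{1}{- \frac{739}{52}} \left(-80 + \frac{837}{52}\right)} = \frac{1}{\frac{4}{3} \cdot \frac{52}{93} \left(- \frac{52}{739}\right) \left(- \frac{3323}{52}\right)} = \frac{1}{\frac{691184}{206181}} = \frac{206181}{691184}$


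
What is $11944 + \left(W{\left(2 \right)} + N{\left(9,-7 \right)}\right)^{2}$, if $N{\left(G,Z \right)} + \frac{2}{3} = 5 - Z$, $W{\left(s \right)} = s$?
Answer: $\frac{109096}{9} \approx 12122.0$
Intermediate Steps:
$N{\left(G,Z \right)} = \frac{13}{3} - Z$ ($N{\left(G,Z \right)} = - \frac{2}{3} - \left(-5 + Z\right) = \frac{13}{3} - Z$)
$11944 + \left(W{\left(2 \right)} + N{\left(9,-7 \right)}\right)^{2} = 11944 + \left(2 + \left(\frac{13}{3} - -7\right)\right)^{2} = 11944 + \left(2 + \left(\frac{13}{3} + 7\right)\right)^{2} = 11944 + \left(2 + \frac{34}{3}\right)^{2} = 11944 + \left(\frac{40}{3}\right)^{2} = 11944 + \frac{1600}{9} = \frac{109096}{9}$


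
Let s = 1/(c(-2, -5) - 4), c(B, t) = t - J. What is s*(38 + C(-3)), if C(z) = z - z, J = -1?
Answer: -19/4 ≈ -4.7500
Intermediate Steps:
c(B, t) = 1 + t (c(B, t) = t - 1*(-1) = t + 1 = 1 + t)
C(z) = 0
s = -1/8 (s = 1/((1 - 5) - 4) = 1/(-4 - 4) = 1/(-8) = -1/8 ≈ -0.12500)
s*(38 + C(-3)) = -(38 + 0)/8 = -1/8*38 = -19/4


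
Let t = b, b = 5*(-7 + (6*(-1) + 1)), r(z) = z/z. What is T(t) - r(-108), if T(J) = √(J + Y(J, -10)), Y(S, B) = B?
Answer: -1 + I*√70 ≈ -1.0 + 8.3666*I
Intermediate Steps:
r(z) = 1
b = -60 (b = 5*(-7 + (-6 + 1)) = 5*(-7 - 5) = 5*(-12) = -60)
t = -60
T(J) = √(-10 + J) (T(J) = √(J - 10) = √(-10 + J))
T(t) - r(-108) = √(-10 - 60) - 1*1 = √(-70) - 1 = I*√70 - 1 = -1 + I*√70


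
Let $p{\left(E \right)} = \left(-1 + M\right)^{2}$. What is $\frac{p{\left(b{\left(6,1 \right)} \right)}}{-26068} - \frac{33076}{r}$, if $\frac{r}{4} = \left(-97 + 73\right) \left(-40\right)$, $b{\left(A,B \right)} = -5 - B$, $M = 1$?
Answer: $- \frac{8269}{960} \approx -8.6135$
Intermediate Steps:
$r = 3840$ ($r = 4 \left(-97 + 73\right) \left(-40\right) = 4 \left(\left(-24\right) \left(-40\right)\right) = 4 \cdot 960 = 3840$)
$p{\left(E \right)} = 0$ ($p{\left(E \right)} = \left(-1 + 1\right)^{2} = 0^{2} = 0$)
$\frac{p{\left(b{\left(6,1 \right)} \right)}}{-26068} - \frac{33076}{r} = \frac{0}{-26068} - \frac{33076}{3840} = 0 \left(- \frac{1}{26068}\right) - \frac{8269}{960} = 0 - \frac{8269}{960} = - \frac{8269}{960}$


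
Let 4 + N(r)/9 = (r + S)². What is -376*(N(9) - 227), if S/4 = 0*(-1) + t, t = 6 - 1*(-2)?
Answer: -5589616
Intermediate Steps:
t = 8 (t = 6 + 2 = 8)
S = 32 (S = 4*(0*(-1) + 8) = 4*(0 + 8) = 4*8 = 32)
N(r) = -36 + 9*(32 + r)² (N(r) = -36 + 9*(r + 32)² = -36 + 9*(32 + r)²)
-376*(N(9) - 227) = -376*((-36 + 9*(32 + 9)²) - 227) = -376*((-36 + 9*41²) - 227) = -376*((-36 + 9*1681) - 227) = -376*((-36 + 15129) - 227) = -376*(15093 - 227) = -376*14866 = -5589616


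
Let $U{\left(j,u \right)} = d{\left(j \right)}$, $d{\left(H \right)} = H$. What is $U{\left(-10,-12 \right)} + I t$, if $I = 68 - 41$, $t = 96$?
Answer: $2582$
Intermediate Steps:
$U{\left(j,u \right)} = j$
$I = 27$
$U{\left(-10,-12 \right)} + I t = -10 + 27 \cdot 96 = -10 + 2592 = 2582$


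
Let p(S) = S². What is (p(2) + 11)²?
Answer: 225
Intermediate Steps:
(p(2) + 11)² = (2² + 11)² = (4 + 11)² = 15² = 225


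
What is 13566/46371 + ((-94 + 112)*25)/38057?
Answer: 179049404/588247049 ≈ 0.30438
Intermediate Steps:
13566/46371 + ((-94 + 112)*25)/38057 = 13566*(1/46371) + (18*25)*(1/38057) = 4522/15457 + 450*(1/38057) = 4522/15457 + 450/38057 = 179049404/588247049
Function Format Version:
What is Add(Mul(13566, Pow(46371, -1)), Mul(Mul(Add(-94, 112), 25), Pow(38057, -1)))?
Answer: Rational(179049404, 588247049) ≈ 0.30438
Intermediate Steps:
Add(Mul(13566, Pow(46371, -1)), Mul(Mul(Add(-94, 112), 25), Pow(38057, -1))) = Add(Mul(13566, Rational(1, 46371)), Mul(Mul(18, 25), Rational(1, 38057))) = Add(Rational(4522, 15457), Mul(450, Rational(1, 38057))) = Add(Rational(4522, 15457), Rational(450, 38057)) = Rational(179049404, 588247049)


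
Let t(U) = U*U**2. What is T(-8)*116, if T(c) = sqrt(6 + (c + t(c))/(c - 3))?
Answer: 116*sqrt(6446)/11 ≈ 846.66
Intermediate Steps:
t(U) = U**3
T(c) = sqrt(6 + (c + c**3)/(-3 + c)) (T(c) = sqrt(6 + (c + c**3)/(c - 3)) = sqrt(6 + (c + c**3)/(-3 + c)))
T(-8)*116 = sqrt((-18 + (-8)**3 + 7*(-8))/(-3 - 8))*116 = sqrt((-18 - 512 - 56)/(-11))*116 = sqrt(-1/11*(-586))*116 = sqrt(586/11)*116 = (sqrt(6446)/11)*116 = 116*sqrt(6446)/11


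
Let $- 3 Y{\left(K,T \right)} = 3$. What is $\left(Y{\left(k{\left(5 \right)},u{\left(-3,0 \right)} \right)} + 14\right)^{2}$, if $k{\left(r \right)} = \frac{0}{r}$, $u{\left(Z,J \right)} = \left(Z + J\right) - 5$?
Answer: $169$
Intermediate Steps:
$u{\left(Z,J \right)} = -5 + J + Z$ ($u{\left(Z,J \right)} = \left(J + Z\right) - 5 = -5 + J + Z$)
$k{\left(r \right)} = 0$
$Y{\left(K,T \right)} = -1$ ($Y{\left(K,T \right)} = \left(- \frac{1}{3}\right) 3 = -1$)
$\left(Y{\left(k{\left(5 \right)},u{\left(-3,0 \right)} \right)} + 14\right)^{2} = \left(-1 + 14\right)^{2} = 13^{2} = 169$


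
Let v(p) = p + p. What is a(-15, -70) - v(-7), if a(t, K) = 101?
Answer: 115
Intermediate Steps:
v(p) = 2*p
a(-15, -70) - v(-7) = 101 - 2*(-7) = 101 - 1*(-14) = 101 + 14 = 115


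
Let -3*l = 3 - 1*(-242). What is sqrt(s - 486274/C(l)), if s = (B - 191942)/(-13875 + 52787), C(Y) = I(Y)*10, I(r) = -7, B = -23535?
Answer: 3*sqrt(1397003220130)/42560 ≈ 83.314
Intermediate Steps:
l = -245/3 (l = -(3 - 1*(-242))/3 = -(3 + 242)/3 = -1/3*245 = -245/3 ≈ -81.667)
C(Y) = -70 (C(Y) = -7*10 = -70)
s = -215477/38912 (s = (-23535 - 191942)/(-13875 + 52787) = -215477/38912 ≈ -5.5375)
sqrt(s - 486274/C(l)) = sqrt(-215477/38912 - 486274/(-70)) = sqrt(-215477/38912 - 486274*(-1/70)) = sqrt(-215477/38912 + 243137/35) = sqrt(9453405249/1361920) = 3*sqrt(1397003220130)/42560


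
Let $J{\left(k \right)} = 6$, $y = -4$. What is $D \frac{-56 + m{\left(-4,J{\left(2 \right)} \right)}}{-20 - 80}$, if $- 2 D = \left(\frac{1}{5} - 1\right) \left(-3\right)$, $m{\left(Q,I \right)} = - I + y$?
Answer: $- \frac{99}{125} \approx -0.792$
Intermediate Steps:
$m{\left(Q,I \right)} = -4 - I$ ($m{\left(Q,I \right)} = - I - 4 = -4 - I$)
$D = - \frac{6}{5}$ ($D = - \frac{\left(\frac{1}{5} - 1\right) \left(-3\right)}{2} = - \frac{\left(- \frac{4}{5}\right) \left(-3\right)}{2} = \left(- \frac{1}{2}\right) \frac{12}{5} = - \frac{6}{5} \approx -1.2$)
$D \frac{-56 + m{\left(-4,J{\left(2 \right)} \right)}}{-20 - 80} = - \frac{6 \frac{-56 - 10}{-20 - 80}}{5} = - \frac{6 \frac{-56 - 10}{-100}}{5} = - \frac{6 \left(-56 - 10\right) \left(- \frac{1}{100}\right)}{5} = - \frac{6 \left(\left(-66\right) \left(- \frac{1}{100}\right)\right)}{5} = \left(- \frac{6}{5}\right) \frac{33}{50} = - \frac{99}{125}$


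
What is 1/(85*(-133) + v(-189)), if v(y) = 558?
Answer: -1/10747 ≈ -9.3049e-5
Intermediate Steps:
1/(85*(-133) + v(-189)) = 1/(85*(-133) + 558) = 1/(-11305 + 558) = 1/(-10747) = -1/10747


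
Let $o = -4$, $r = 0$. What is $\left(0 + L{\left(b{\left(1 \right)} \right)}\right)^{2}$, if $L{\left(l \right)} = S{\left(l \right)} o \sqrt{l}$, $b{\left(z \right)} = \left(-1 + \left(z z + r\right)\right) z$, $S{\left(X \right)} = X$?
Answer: $0$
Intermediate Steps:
$b{\left(z \right)} = z \left(-1 + z^{2}\right)$ ($b{\left(z \right)} = \left(-1 + \left(z z + 0\right)\right) z = \left(-1 + \left(z^{2} + 0\right)\right) z = \left(-1 + z^{2}\right) z = z \left(-1 + z^{2}\right)$)
$L{\left(l \right)} = - 4 l^{\frac{3}{2}}$ ($L{\left(l \right)} = l \left(- 4 \sqrt{l}\right) = - 4 l^{\frac{3}{2}}$)
$\left(0 + L{\left(b{\left(1 \right)} \right)}\right)^{2} = \left(0 - 4 \left(1^{3} - 1\right)^{\frac{3}{2}}\right)^{2} = \left(0 - 4 \left(1 - 1\right)^{\frac{3}{2}}\right)^{2} = \left(0 - 4 \cdot 0^{\frac{3}{2}}\right)^{2} = \left(0 - 0\right)^{2} = \left(0 + 0\right)^{2} = 0^{2} = 0$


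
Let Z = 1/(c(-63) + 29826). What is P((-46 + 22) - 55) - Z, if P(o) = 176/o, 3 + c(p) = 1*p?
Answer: -5237839/2351040 ≈ -2.2279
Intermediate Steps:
c(p) = -3 + p (c(p) = -3 + 1*p = -3 + p)
Z = 1/29760 (Z = 1/((-3 - 63) + 29826) = 1/(-66 + 29826) = 1/29760 ≈ 3.3602e-5)
P((-46 + 22) - 55) - Z = 176/((-46 + 22) - 55) - 1*1/29760 = 176/(-24 - 55) - 1/29760 = 176/(-79) - 1/29760 = 176*(-1/79) - 1/29760 = -176/79 - 1/29760 = -5237839/2351040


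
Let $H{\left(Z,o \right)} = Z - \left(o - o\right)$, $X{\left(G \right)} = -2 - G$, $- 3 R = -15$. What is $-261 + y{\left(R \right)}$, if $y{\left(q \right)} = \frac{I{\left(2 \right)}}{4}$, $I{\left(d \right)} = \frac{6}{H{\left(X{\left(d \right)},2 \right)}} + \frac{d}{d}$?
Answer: $- \frac{2089}{8} \approx -261.13$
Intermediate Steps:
$R = 5$ ($R = \left(- \frac{1}{3}\right) \left(-15\right) = 5$)
$H{\left(Z,o \right)} = Z$ ($H{\left(Z,o \right)} = Z - 0 = Z + 0 = Z$)
$I{\left(d \right)} = 1 + \frac{6}{-2 - d}$ ($I{\left(d \right)} = \frac{6}{-2 - d} + \frac{d}{d} = \frac{6}{-2 - d} + 1 = 1 + \frac{6}{-2 - d}$)
$y{\left(q \right)} = - \frac{1}{8}$ ($y{\left(q \right)} = \frac{\frac{1}{2 + 2} \left(-4 + 2\right)}{4} = \frac{1}{4} \left(-2\right) \frac{1}{4} = \left(- \frac{1}{2}\right) \frac{1}{4} = - \frac{1}{8}$)
$-261 + y{\left(R \right)} = -261 - \frac{1}{8} = - \frac{2089}{8}$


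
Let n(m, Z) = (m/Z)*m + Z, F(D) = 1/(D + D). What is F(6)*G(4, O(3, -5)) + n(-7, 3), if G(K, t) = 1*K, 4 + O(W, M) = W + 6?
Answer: 59/3 ≈ 19.667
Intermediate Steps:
F(D) = 1/(2*D)
O(W, M) = 2 + W (O(W, M) = -4 + (W + 6) = -4 + (6 + W) = 2 + W)
G(K, t) = K
n(m, Z) = Z + m²/Z (n(m, Z) = m²/Z + Z = Z + m²/Z)
F(6)*G(4, O(3, -5)) + n(-7, 3) = ((½)/6)*4 + (3 + (-7)²/3) = ((½)*(⅙))*4 + (3 + (⅓)*49) = (1/12)*4 + (3 + 49/3) = ⅓ + 58/3 = 59/3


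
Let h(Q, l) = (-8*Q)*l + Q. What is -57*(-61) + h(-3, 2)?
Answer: 3522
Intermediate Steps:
h(Q, l) = Q - 8*Q*l (h(Q, l) = -8*Q*l + Q = Q - 8*Q*l)
-57*(-61) + h(-3, 2) = -57*(-61) - 3*(1 - 8*2) = 3477 - 3*(1 - 16) = 3477 - 3*(-15) = 3477 + 45 = 3522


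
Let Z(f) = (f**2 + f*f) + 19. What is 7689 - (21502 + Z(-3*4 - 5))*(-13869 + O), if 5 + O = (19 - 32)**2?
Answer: 302874484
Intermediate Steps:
Z(f) = 19 + 2*f**2 (Z(f) = (f**2 + f**2) + 19 = 2*f**2 + 19 = 19 + 2*f**2)
O = 164 (O = -5 + (19 - 32)**2 = -5 + (-13)**2 = -5 + 169 = 164)
7689 - (21502 + Z(-3*4 - 5))*(-13869 + O) = 7689 - (21502 + (19 + 2*(-3*4 - 5)**2))*(-13869 + 164) = 7689 - (21502 + (19 + 2*(-12 - 5)**2))*(-13705) = 7689 - (21502 + (19 + 2*(-17)**2))*(-13705) = 7689 - (21502 + (19 + 2*289))*(-13705) = 7689 - (21502 + (19 + 578))*(-13705) = 7689 - (21502 + 597)*(-13705) = 7689 - 22099*(-13705) = 7689 - 1*(-302866795) = 7689 + 302866795 = 302874484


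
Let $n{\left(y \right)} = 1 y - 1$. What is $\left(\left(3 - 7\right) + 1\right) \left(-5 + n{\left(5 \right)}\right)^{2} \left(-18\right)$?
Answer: $54$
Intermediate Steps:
$n{\left(y \right)} = -1 + y$ ($n{\left(y \right)} = y - 1 = -1 + y$)
$\left(\left(3 - 7\right) + 1\right) \left(-5 + n{\left(5 \right)}\right)^{2} \left(-18\right) = \left(\left(3 - 7\right) + 1\right) \left(-5 + \left(-1 + 5\right)\right)^{2} \left(-18\right) = \left(-4 + 1\right) \left(-5 + 4\right)^{2} \left(-18\right) = - 3 \left(-1\right)^{2} \left(-18\right) = \left(-3\right) 1 \left(-18\right) = \left(-3\right) \left(-18\right) = 54$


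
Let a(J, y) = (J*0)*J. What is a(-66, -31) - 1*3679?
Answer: -3679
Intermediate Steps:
a(J, y) = 0 (a(J, y) = 0*J = 0)
a(-66, -31) - 1*3679 = 0 - 1*3679 = 0 - 3679 = -3679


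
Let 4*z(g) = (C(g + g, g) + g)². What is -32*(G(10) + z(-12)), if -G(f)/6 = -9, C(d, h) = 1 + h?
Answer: -5960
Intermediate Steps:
G(f) = 54 (G(f) = -6*(-9) = 54)
z(g) = (1 + 2*g)²/4 (z(g) = ((1 + g) + g)²/4 = (1 + 2*g)²/4)
-32*(G(10) + z(-12)) = -32*(54 + (1 + 2*(-12))²/4) = -32*(54 + (1 - 24)²/4) = -32*(54 + (¼)*(-23)²) = -32*(54 + (¼)*529) = -32*(54 + 529/4) = -32*745/4 = -5960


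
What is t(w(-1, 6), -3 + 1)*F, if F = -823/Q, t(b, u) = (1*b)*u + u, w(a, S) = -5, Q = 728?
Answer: -823/91 ≈ -9.0440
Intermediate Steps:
t(b, u) = u + b*u (t(b, u) = b*u + u = u + b*u)
F = -823/728 ≈ -1.1305
t(w(-1, 6), -3 + 1)*F = ((-3 + 1)*(1 - 5))*(-823/728) = -2*(-4)*(-823/728) = 8*(-823/728) = -823/91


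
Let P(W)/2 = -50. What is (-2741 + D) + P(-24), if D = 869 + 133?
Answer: -1839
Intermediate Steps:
P(W) = -100 (P(W) = 2*(-50) = -100)
D = 1002
(-2741 + D) + P(-24) = (-2741 + 1002) - 100 = -1739 - 100 = -1839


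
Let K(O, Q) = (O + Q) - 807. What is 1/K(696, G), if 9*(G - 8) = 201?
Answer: -3/242 ≈ -0.012397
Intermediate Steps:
G = 91/3 (G = 8 + (⅑)*201 = 8 + 67/3 = 91/3 ≈ 30.333)
K(O, Q) = -807 + O + Q
1/K(696, G) = 1/(-807 + 696 + 91/3) = 1/(-242/3) = -3/242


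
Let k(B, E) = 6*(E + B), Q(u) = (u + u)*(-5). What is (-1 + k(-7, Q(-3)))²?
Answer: 18769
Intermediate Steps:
Q(u) = -10*u (Q(u) = (2*u)*(-5) = -10*u)
k(B, E) = 6*B + 6*E (k(B, E) = 6*(B + E) = 6*B + 6*E)
(-1 + k(-7, Q(-3)))² = (-1 + (6*(-7) + 6*(-10*(-3))))² = (-1 + (-42 + 6*30))² = (-1 + (-42 + 180))² = (-1 + 138)² = 137² = 18769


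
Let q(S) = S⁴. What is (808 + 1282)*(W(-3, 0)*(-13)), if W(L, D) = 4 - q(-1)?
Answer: -81510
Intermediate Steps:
W(L, D) = 3 (W(L, D) = 4 - 1*(-1)⁴ = 4 - 1*1 = 4 - 1 = 3)
(808 + 1282)*(W(-3, 0)*(-13)) = (808 + 1282)*(3*(-13)) = 2090*(-39) = -81510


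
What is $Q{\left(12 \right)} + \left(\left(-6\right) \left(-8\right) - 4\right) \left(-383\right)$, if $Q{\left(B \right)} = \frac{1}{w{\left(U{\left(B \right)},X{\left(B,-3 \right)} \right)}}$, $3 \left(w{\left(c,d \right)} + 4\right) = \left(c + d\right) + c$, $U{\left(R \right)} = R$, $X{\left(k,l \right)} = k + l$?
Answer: $- \frac{117963}{7} \approx -16852.0$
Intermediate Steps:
$w{\left(c,d \right)} = -4 + \frac{d}{3} + \frac{2 c}{3}$ ($w{\left(c,d \right)} = -4 + \frac{\left(c + d\right) + c}{3} = -4 + \frac{d + 2 c}{3} = -4 + \left(\frac{d}{3} + \frac{2 c}{3}\right) = -4 + \frac{d}{3} + \frac{2 c}{3}$)
$Q{\left(B \right)} = \frac{1}{-5 + B}$ ($Q{\left(B \right)} = \frac{1}{-4 + \frac{B - 3}{3} + \frac{2 B}{3}} = \frac{1}{-4 + \frac{-3 + B}{3} + \frac{2 B}{3}} = \frac{1}{-4 + \left(-1 + \frac{B}{3}\right) + \frac{2 B}{3}} = \frac{1}{-5 + B}$)
$Q{\left(12 \right)} + \left(\left(-6\right) \left(-8\right) - 4\right) \left(-383\right) = \frac{1}{-5 + 12} + \left(\left(-6\right) \left(-8\right) - 4\right) \left(-383\right) = \frac{1}{7} + \left(48 - 4\right) \left(-383\right) = \frac{1}{7} + 44 \left(-383\right) = \frac{1}{7} - 16852 = - \frac{117963}{7}$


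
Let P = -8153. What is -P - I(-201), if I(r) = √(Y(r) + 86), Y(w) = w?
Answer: 8153 - I*√115 ≈ 8153.0 - 10.724*I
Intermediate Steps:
I(r) = √(86 + r) (I(r) = √(r + 86) = √(86 + r))
-P - I(-201) = -1*(-8153) - √(86 - 201) = 8153 - √(-115) = 8153 - I*√115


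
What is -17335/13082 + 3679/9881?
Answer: -123158457/129263242 ≈ -0.95277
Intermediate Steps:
-17335/13082 + 3679/9881 = -123158457/129263242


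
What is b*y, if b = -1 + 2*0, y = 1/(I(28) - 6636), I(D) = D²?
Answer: 1/5852 ≈ 0.00017088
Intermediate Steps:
y = -1/5852 (y = 1/(28² - 6636) = 1/(784 - 6636) = 1/(-5852) = -1/5852 ≈ -0.00017088)
b = -1 (b = -1 + 0 = -1)
b*y = -1*(-1/5852) = 1/5852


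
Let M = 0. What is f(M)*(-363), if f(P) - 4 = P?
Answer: -1452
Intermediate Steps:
f(P) = 4 + P
f(M)*(-363) = (4 + 0)*(-363) = 4*(-363) = -1452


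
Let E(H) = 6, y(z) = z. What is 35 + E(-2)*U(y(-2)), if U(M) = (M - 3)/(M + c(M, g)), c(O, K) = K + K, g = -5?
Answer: 75/2 ≈ 37.500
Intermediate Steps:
c(O, K) = 2*K
U(M) = (-3 + M)/(-10 + M) (U(M) = (M - 3)/(M + 2*(-5)) = (-3 + M)/(M - 10) = (-3 + M)/(-10 + M))
35 + E(-2)*U(y(-2)) = 35 + 6*((-3 - 2)/(-10 - 2)) = 35 + 6*(-5/(-12)) = 35 + 6*(-1/12*(-5)) = 35 + 6*(5/12) = 35 + 5/2 = 75/2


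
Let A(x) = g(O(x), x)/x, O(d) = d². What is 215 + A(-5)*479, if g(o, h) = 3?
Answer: -362/5 ≈ -72.400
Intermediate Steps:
A(x) = 3/x
215 + A(-5)*479 = 215 + (3/(-5))*479 = 215 + (3*(-⅕))*479 = 215 - ⅗*479 = 215 - 1437/5 = -362/5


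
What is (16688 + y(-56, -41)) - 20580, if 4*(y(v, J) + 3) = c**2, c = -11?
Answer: -15459/4 ≈ -3864.8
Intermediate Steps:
y(v, J) = 109/4 (y(v, J) = -3 + (1/4)*(-11)**2 = -3 + (1/4)*121 = -3 + 121/4 = 109/4)
(16688 + y(-56, -41)) - 20580 = (16688 + 109/4) - 20580 = 66861/4 - 20580 = -15459/4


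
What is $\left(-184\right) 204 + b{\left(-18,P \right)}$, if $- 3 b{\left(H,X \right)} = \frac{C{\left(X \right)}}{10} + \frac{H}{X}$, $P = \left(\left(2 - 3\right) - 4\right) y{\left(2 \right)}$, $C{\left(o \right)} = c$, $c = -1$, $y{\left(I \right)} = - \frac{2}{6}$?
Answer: $- \frac{1125971}{30} \approx -37532.0$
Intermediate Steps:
$y{\left(I \right)} = - \frac{1}{3}$ ($y{\left(I \right)} = \left(-2\right) \frac{1}{6} = - \frac{1}{3}$)
$C{\left(o \right)} = -1$
$P = \frac{5}{3}$ ($P = \left(\left(2 - 3\right) - 4\right) \left(- \frac{1}{3}\right) = \left(-1 - 4\right) \left(- \frac{1}{3}\right) = \left(-5\right) \left(- \frac{1}{3}\right) = \frac{5}{3} \approx 1.6667$)
$b{\left(H,X \right)} = \frac{1}{30} - \frac{H}{3 X}$ ($b{\left(H,X \right)} = - \frac{- \frac{1}{10} + \frac{H}{X}}{3} = \frac{1}{30} - \frac{H}{3 X}$)
$\left(-184\right) 204 + b{\left(-18,P \right)} = \left(-184\right) 204 + \frac{\frac{5}{3} - -180}{30 \cdot \frac{5}{3}} = -37536 + \frac{1}{30} \cdot \frac{3}{5} \left(\frac{5}{3} + 180\right) = -37536 + \frac{1}{30} \cdot \frac{3}{5} \cdot \frac{545}{3} = -37536 + \frac{109}{30} = - \frac{1125971}{30}$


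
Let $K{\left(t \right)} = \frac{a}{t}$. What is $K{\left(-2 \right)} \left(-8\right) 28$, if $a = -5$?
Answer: $-560$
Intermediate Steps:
$K{\left(t \right)} = - \frac{5}{t}$
$K{\left(-2 \right)} \left(-8\right) 28 = - \frac{5}{-2} \left(-8\right) 28 = \left(-5\right) \left(- \frac{1}{2}\right) \left(-8\right) 28 = \frac{5}{2} \left(-8\right) 28 = \left(-20\right) 28 = -560$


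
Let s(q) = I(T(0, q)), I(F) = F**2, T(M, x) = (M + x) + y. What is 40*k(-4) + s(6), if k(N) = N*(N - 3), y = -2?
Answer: 1136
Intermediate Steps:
k(N) = N*(-3 + N)
T(M, x) = -2 + M + x (T(M, x) = (M + x) - 2 = -2 + M + x)
s(q) = (-2 + q)**2 (s(q) = (-2 + 0 + q)**2 = (-2 + q)**2)
40*k(-4) + s(6) = 40*(-4*(-3 - 4)) + (-2 + 6)**2 = 40*(-4*(-7)) + 4**2 = 40*28 + 16 = 1120 + 16 = 1136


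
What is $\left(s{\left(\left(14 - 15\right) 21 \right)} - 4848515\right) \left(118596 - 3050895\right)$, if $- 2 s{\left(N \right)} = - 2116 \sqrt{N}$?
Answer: $14217295685985 - 3102372342 i \sqrt{21} \approx 1.4217 \cdot 10^{13} - 1.4217 \cdot 10^{10} i$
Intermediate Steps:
$s{\left(N \right)} = 1058 \sqrt{N}$ ($s{\left(N \right)} = - \frac{\left(-2116\right) \sqrt{N}}{2} = 1058 \sqrt{N}$)
$\left(s{\left(\left(14 - 15\right) 21 \right)} - 4848515\right) \left(118596 - 3050895\right) = \left(1058 \sqrt{\left(14 - 15\right) 21} - 4848515\right) \left(118596 - 3050895\right) = \left(1058 \sqrt{\left(-1\right) 21} - 4848515\right) \left(-2932299\right) = \left(1058 \sqrt{-21} - 4848515\right) \left(-2932299\right) = \left(1058 i \sqrt{21} - 4848515\right) \left(-2932299\right) = \left(-4848515 + 1058 i \sqrt{21}\right) \left(-2932299\right) = 14217295685985 - 3102372342 i \sqrt{21}$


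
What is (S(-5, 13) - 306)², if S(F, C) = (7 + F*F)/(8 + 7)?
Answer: 20775364/225 ≈ 92335.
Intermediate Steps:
S(F, C) = 7/15 + F²/15 (S(F, C) = (7 + F²)/15 = (7 + F²)*(1/15) = 7/15 + F²/15)
(S(-5, 13) - 306)² = ((7/15 + (1/15)*(-5)²) - 306)² = ((7/15 + (1/15)*25) - 306)² = ((7/15 + 5/3) - 306)² = (32/15 - 306)² = (-4558/15)² = 20775364/225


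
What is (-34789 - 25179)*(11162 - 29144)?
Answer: 1078344576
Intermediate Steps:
(-34789 - 25179)*(11162 - 29144) = -59968*(-17982) = 1078344576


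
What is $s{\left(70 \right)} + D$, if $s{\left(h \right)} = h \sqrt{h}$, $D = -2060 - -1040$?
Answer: $-1020 + 70 \sqrt{70} \approx -434.34$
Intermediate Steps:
$D = -1020$ ($D = -2060 + 1040 = -1020$)
$s{\left(h \right)} = h^{\frac{3}{2}}$
$s{\left(70 \right)} + D = 70^{\frac{3}{2}} - 1020 = 70 \sqrt{70} - 1020 = -1020 + 70 \sqrt{70}$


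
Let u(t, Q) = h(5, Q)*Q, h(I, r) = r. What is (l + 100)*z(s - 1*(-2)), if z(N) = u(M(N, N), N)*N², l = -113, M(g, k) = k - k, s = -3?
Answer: -13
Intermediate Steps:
M(g, k) = 0
u(t, Q) = Q² (u(t, Q) = Q*Q = Q²)
z(N) = N⁴ (z(N) = N²*N² = N⁴)
(l + 100)*z(s - 1*(-2)) = (-113 + 100)*(-3 - 1*(-2))⁴ = -13*(-3 + 2)⁴ = -13*(-1)⁴ = -13*1 = -13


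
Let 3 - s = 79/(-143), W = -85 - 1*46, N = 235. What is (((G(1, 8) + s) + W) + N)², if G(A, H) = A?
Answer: 240963529/20449 ≈ 11784.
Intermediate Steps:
W = -131 (W = -85 - 46 = -131)
s = 508/143 (s = 3 - 79/(-143) = 3 - 79*(-1)/143 = 3 - 1*(-79/143) = 3 + 79/143 = 508/143 ≈ 3.5524)
(((G(1, 8) + s) + W) + N)² = (((1 + 508/143) - 131) + 235)² = ((651/143 - 131) + 235)² = (-18082/143 + 235)² = (15523/143)² = 240963529/20449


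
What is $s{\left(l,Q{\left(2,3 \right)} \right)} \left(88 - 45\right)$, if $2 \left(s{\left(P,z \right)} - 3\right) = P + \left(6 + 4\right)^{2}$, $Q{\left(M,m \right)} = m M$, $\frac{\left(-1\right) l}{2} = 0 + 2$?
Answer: $2193$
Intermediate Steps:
$l = -4$ ($l = - 2 \left(0 + 2\right) = \left(-2\right) 2 = -4$)
$Q{\left(M,m \right)} = M m$
$s{\left(P,z \right)} = 53 + \frac{P}{2}$ ($s{\left(P,z \right)} = 3 + \frac{P + \left(6 + 4\right)^{2}}{2} = 3 + \frac{P + 10^{2}}{2} = 3 + \frac{P + 100}{2} = 3 + \frac{100 + P}{2} = 3 + \left(50 + \frac{P}{2}\right) = 53 + \frac{P}{2}$)
$s{\left(l,Q{\left(2,3 \right)} \right)} \left(88 - 45\right) = \left(53 + \frac{1}{2} \left(-4\right)\right) \left(88 - 45\right) = \left(53 - 2\right) 43 = 51 \cdot 43 = 2193$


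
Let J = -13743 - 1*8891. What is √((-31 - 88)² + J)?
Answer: I*√8473 ≈ 92.049*I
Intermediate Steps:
J = -22634 (J = -13743 - 8891 = -22634)
√((-31 - 88)² + J) = √((-31 - 88)² - 22634) = √((-119)² - 22634) = √(14161 - 22634) = √(-8473) = I*√8473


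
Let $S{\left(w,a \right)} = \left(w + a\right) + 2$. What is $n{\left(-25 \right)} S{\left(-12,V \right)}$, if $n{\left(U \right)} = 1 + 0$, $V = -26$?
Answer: $-36$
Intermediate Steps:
$S{\left(w,a \right)} = 2 + a + w$ ($S{\left(w,a \right)} = \left(a + w\right) + 2 = 2 + a + w$)
$n{\left(U \right)} = 1$
$n{\left(-25 \right)} S{\left(-12,V \right)} = 1 \left(2 - 26 - 12\right) = 1 \left(-36\right) = -36$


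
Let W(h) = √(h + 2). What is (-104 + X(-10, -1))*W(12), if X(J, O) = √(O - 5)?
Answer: √14*(-104 + I*√6) ≈ -389.13 + 9.1651*I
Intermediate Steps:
W(h) = √(2 + h)
X(J, O) = √(-5 + O)
(-104 + X(-10, -1))*W(12) = (-104 + √(-5 - 1))*√(2 + 12) = (-104 + √(-6))*√14 = (-104 + I*√6)*√14 = √14*(-104 + I*√6)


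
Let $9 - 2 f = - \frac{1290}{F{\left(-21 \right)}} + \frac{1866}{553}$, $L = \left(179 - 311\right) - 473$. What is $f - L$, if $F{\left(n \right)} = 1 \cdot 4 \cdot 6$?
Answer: $\frac{2807859}{4424} \approx 634.69$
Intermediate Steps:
$F{\left(n \right)} = 24$ ($F{\left(n \right)} = 4 \cdot 6 = 24$)
$L = -605$ ($L = -132 - 473 = -605$)
$f = \frac{131339}{4424}$ ($f = \frac{9}{2} - \frac{- \frac{1290}{24} + \frac{1866}{553}}{2} = \frac{9}{2} - \frac{\left(-1290\right) \frac{1}{24} + 1866 \cdot \frac{1}{553}}{2} = \frac{9}{2} - \frac{- \frac{215}{4} + \frac{1866}{553}}{2} = \frac{9}{2} - - \frac{111431}{4424} = \frac{9}{2} + \frac{111431}{4424} = \frac{131339}{4424} \approx 29.688$)
$f - L = \frac{131339}{4424} - -605 = \frac{131339}{4424} + 605 = \frac{2807859}{4424}$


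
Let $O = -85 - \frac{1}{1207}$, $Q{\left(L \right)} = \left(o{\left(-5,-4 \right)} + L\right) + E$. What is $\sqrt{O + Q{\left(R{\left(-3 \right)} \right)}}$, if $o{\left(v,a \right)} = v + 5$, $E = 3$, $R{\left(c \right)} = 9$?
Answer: $\frac{4 i \sqrt{6646949}}{1207} \approx 8.5441 i$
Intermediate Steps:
$o{\left(v,a \right)} = 5 + v$
$Q{\left(L \right)} = 3 + L$ ($Q{\left(L \right)} = \left(\left(5 - 5\right) + L\right) + 3 = \left(0 + L\right) + 3 = L + 3 = 3 + L$)
$O = - \frac{102596}{1207}$ ($O = -85 - \frac{1}{1207} = - \frac{102596}{1207} \approx -85.001$)
$\sqrt{O + Q{\left(R{\left(-3 \right)} \right)}} = \sqrt{- \frac{102596}{1207} + \left(3 + 9\right)} = \sqrt{- \frac{102596}{1207} + 12} = \sqrt{- \frac{88112}{1207}} = \frac{4 i \sqrt{6646949}}{1207}$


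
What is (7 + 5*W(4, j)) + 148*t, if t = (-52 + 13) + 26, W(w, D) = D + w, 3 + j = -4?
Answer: -1932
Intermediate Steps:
j = -7 (j = -3 - 4 = -7)
t = -13 (t = -39 + 26 = -13)
(7 + 5*W(4, j)) + 148*t = (7 + 5*(-7 + 4)) + 148*(-13) = (7 + 5*(-3)) - 1924 = (7 - 15) - 1924 = -8 - 1924 = -1932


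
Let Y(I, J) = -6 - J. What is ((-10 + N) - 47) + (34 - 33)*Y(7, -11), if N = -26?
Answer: -78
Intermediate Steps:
((-10 + N) - 47) + (34 - 33)*Y(7, -11) = ((-10 - 26) - 47) + (34 - 33)*(-6 - 1*(-11)) = (-36 - 47) + 1*(-6 + 11) = -83 + 1*5 = -83 + 5 = -78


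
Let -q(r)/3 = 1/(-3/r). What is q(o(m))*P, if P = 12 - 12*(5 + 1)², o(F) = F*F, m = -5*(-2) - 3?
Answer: -20580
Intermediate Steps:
m = 7 (m = 10 - 3 = 7)
o(F) = F²
q(r) = r (q(r) = -3*(-r/3) = -(-1)*r = r)
P = -420 (P = 12 - 12*6² = 12 - 12*36 = 12 - 432 = -420)
q(o(m))*P = 7²*(-420) = 49*(-420) = -20580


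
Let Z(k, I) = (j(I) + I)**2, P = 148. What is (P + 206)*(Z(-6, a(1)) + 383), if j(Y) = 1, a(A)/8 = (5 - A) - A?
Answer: 356832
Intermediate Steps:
a(A) = 40 - 16*A (a(A) = 8*((5 - A) - A) = 8*(5 - 2*A) = 40 - 16*A)
Z(k, I) = (1 + I)**2
(P + 206)*(Z(-6, a(1)) + 383) = (148 + 206)*((1 + (40 - 16*1))**2 + 383) = 354*((1 + (40 - 16))**2 + 383) = 354*((1 + 24)**2 + 383) = 354*(25**2 + 383) = 354*(625 + 383) = 354*1008 = 356832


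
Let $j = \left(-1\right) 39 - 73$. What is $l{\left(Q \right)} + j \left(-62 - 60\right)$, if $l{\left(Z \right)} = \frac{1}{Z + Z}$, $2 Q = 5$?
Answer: $\frac{68321}{5} \approx 13664.0$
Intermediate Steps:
$Q = \frac{5}{2}$ ($Q = \frac{1}{2} \cdot 5 = \frac{5}{2} \approx 2.5$)
$l{\left(Z \right)} = \frac{1}{2 Z}$
$j = -112$ ($j = -39 - 73 = -112$)
$l{\left(Q \right)} + j \left(-62 - 60\right) = \frac{1}{2 \cdot \frac{5}{2}} - 112 \left(-62 - 60\right) = \frac{1}{2} \cdot \frac{2}{5} - -13664 = \frac{1}{5} + 13664 = \frac{68321}{5}$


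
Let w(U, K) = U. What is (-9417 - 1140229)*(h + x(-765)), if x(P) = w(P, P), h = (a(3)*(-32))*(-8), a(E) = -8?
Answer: 3233954198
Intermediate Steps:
h = -2048 (h = -8*(-32)*(-8) = 256*(-8) = -2048)
x(P) = P
(-9417 - 1140229)*(h + x(-765)) = (-9417 - 1140229)*(-2048 - 765) = -1149646*(-2813) = 3233954198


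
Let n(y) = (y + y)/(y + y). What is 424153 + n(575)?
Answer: 424154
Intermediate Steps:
n(y) = 1 (n(y) = (2*y)/((2*y)) = (2*y)*(1/(2*y)) = 1)
424153 + n(575) = 424153 + 1 = 424154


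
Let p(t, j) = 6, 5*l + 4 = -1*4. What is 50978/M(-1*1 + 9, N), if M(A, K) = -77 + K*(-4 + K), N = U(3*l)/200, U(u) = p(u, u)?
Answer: -509780000/771191 ≈ -661.03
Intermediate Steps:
l = -8/5 (l = -⅘ + (-1*4)/5 = -⅘ + (⅕)*(-4) = -⅘ - ⅘ = -8/5 ≈ -1.6000)
U(u) = 6
N = 3/100 (N = 6/200 = 6*(1/200) = 3/100 ≈ 0.030000)
50978/M(-1*1 + 9, N) = 50978/(-77 + (3/100)² - 4*3/100) = 50978/(-77 + 9/10000 - 3/25) = 50978/(-771191/10000) = 50978*(-10000/771191) = -509780000/771191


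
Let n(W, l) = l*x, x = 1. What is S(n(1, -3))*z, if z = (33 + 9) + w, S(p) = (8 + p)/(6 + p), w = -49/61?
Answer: 12565/183 ≈ 68.661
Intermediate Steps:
w = -49/61 (w = -49*1/61 = -49/61 ≈ -0.80328)
n(W, l) = l (n(W, l) = l*1 = l)
S(p) = (8 + p)/(6 + p)
z = 2513/61 (z = (33 + 9) - 49/61 = 42 - 49/61 = 2513/61 ≈ 41.197)
S(n(1, -3))*z = ((8 - 3)/(6 - 3))*(2513/61) = (5/3)*(2513/61) = 12565/183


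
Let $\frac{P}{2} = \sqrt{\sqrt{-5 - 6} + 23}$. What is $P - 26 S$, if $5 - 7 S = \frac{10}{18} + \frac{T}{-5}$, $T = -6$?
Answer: $- \frac{3796}{315} + 2 \sqrt{23 + i \sqrt{11}} \approx -2.4344 + 0.68978 i$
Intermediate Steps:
$S = \frac{146}{315}$ ($S = \frac{5}{7} - \frac{\frac{10}{18} - \frac{6}{-5}}{7} = \frac{5}{7} - \frac{10 \cdot \frac{1}{18} - - \frac{6}{5}}{7} = \frac{5}{7} - \frac{\frac{5}{9} + \frac{6}{5}}{7} = \frac{5}{7} - \frac{79}{315} = \frac{146}{315} \approx 0.46349$)
$P = 2 \sqrt{23 + i \sqrt{11}}$ ($P = 2 \sqrt{\sqrt{-5 - 6} + 23} = 2 \sqrt{\sqrt{-11} + 23} = 2 \sqrt{i \sqrt{11} + 23} = 2 \sqrt{23 + i \sqrt{11}} \approx 9.6164 + 0.68978 i$)
$P - 26 S = 2 \sqrt{23 + i \sqrt{11}} - \frac{3796}{315} = - \frac{3796}{315} + 2 \sqrt{23 + i \sqrt{11}}$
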